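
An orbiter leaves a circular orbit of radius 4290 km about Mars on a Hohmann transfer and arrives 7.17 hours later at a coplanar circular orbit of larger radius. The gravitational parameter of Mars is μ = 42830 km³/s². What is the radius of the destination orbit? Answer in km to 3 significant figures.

Transfer time t = 7.17 hours = 25812 s, and t = π√(a_t³/μ).
So a_t = (μ t²/π²)^(1/3) = (42830 × (25812)² / π²)^(1/3) = 14246 km.
Since a_t = (r₁ + r₂)/2, r₂ = 2a_t − r₁ = 2×14246 − 4290 = 24202 km.

r₂ = 24200 km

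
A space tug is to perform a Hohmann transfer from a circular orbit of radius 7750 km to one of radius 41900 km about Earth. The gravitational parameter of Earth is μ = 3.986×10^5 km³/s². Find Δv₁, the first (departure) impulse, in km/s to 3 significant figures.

Δv₁ = 2.15 km/s

The Hohmann ellipse has a_t = (r₁ + r₂)/2 = 24825 km.
Circular speed at r = 7750 km: v_c = √(μ/r) = 7.172 km/s.
Vis-viva on the transfer ellipse at r = 7750 km gives v_t = √[μ(2/r − 1/a_t)] = 9.317 km/s.
Δv₁ = |v_t − v_c| = |9.317 − 7.172| = 2.145 km/s.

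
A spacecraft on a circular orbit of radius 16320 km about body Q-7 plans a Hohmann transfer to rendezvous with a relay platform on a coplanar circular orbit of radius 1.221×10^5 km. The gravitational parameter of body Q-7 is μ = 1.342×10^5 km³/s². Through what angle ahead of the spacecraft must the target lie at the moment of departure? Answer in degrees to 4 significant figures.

φ = 103.2°

The Hohmann ellipse has a_t = (r₁ + r₂)/2 = 69210 km.
The half-period of the transfer ellipse is t = π√(a_t³/μ) = 1.56145×10^5 s.
Target angular speed ω₂ = √(μ/r₂³) = 8.58623×10^-6 rad/s.
Angle swept by the target during transfer: ω₂·t = 1.3407 rad = 76.82°.
Arrival is 180° from departure on the ellipse, so φ = 180° − 76.82° = 103.2°.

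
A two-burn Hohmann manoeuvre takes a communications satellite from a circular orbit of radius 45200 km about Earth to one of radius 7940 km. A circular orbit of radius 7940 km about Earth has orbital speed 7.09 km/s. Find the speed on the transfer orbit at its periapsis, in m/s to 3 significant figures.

From the circular-orbit relation v² = μ/r at r = 7940 km: μ = v²r = (7.09)² × 7940 = 3.99129×10^5 km³/s².
Semi-major axis of the transfer orbit: a_t = (45200 + 7940)/2 = 26570 km.
At periapsis, r = 7940 km.
Applying v² = μ(2/r − 1/a_t): v = 9.247 km/s.

v = 9250 m/s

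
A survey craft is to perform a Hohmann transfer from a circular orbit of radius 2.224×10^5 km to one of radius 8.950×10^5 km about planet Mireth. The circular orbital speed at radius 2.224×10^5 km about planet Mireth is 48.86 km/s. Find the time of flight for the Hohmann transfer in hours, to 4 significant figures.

t = 15.82 hours

From the circular-orbit relation v² = μ/r at r = 2.224×10^5 km: μ = v²r = (48.86)² × 2.224×10^5 = 5.30935×10^8 km³/s².
The Hohmann ellipse has a_t = (r₁ + r₂)/2 = 5.587×10^5 km.
Half the transfer-orbit period gives t = π√(a_t³/μ) = 56940 s.
Converting: 56940 s ÷ 3600 s/hour = 15.82 hours.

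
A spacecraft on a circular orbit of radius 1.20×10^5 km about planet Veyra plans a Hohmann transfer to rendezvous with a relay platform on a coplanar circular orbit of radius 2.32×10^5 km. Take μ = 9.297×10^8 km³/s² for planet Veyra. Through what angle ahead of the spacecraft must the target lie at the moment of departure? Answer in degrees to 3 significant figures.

The Hohmann ellipse has a_t = (r₁ + r₂)/2 = 1.760×10^5 km.
Transfer time t = π√(a_t³/μ) = 7608 s.
The target's mean motion on its circular orbit is ω₂ = √(μ/r₂³) = 2.729×10^-4 rad/s.
Angle swept by the target during transfer: ω₂·t = 2.076 rad = 118.9°.
The spacecraft traverses 180° on the transfer ellipse, so the target must lead by 180° − 118.9° = 61.1°.

φ = 61.1°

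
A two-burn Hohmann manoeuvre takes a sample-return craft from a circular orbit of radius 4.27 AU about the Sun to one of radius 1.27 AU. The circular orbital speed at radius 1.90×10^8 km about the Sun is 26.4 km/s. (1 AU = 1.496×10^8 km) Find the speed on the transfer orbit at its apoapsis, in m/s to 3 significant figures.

From the circular-orbit relation v² = μ/r at r = 1.90×10^8 km: μ = v²r = (26.4)² × 1.90×10^8 = 1.32422×10^11 km³/s².
In km: r₁ = 4.27 × 1.496×10^8 = 6.38792×10^8 km; r₂ = 1.27 × 1.496×10^8 = 1.89992×10^8 km.
Semi-major axis of the transfer orbit: a_t = (6.38792×10^8 + 1.89992×10^8)/2 = 4.14392×10^8 km.
At apoapsis, r = 6.38792×10^8 km.
Vis-viva: v = √[μ(2/r − 1/a_t)] = √[1.32422×10^11 × (2/6.38792×10^8 − 1/4.14392×10^8)] = 9.749 km/s.

v = 9750 m/s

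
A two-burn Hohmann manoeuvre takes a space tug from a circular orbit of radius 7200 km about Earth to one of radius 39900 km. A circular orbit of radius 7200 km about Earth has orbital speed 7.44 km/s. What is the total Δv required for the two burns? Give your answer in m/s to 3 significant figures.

From the circular-orbit relation v² = μ/r at r = 7200 km: μ = v²r = (7.44)² × 7200 = 3.98546×10^5 km³/s².
Transfer-ellipse semi-major axis a_t = (r₁ + r₂)/2 = (7200 + 39900)/2 = 23550 km.
Circular speed at r₁: v₁ = √(μ/r₁) = √(3.98546×10^5/7200) = 7.440 km/s.
Transfer-orbit speed at r₁ (vis-viva): v_p = √[μ(2/r₁ − 1/a_t)] = 9.684 km/s.
First burn Δv₁ = |v_p − v₁| = 2.244 km/s.
At r₂, v₂ = √(μ/r₂) = 3.1605 km/s.
Transfer-orbit speed at r₂: v_a = √[μ(2/r₂ − 1/a_t)] = 1.7475 km/s.
Second burn Δv₂ = |v₂ − v_a| = 1.413 km/s.
Δv = Δv₁ + Δv₂ = 2.244 + 1.413 = 3.657 km/s.

Δv = 3660 m/s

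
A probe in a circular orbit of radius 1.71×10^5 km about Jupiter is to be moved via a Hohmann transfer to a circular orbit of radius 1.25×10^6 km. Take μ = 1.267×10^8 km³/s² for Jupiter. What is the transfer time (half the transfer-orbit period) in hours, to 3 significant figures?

Transfer-ellipse semi-major axis a_t = (r₁ + r₂)/2 = (1.710×10^5 + 1.250×10^6)/2 = 7.105×10^5 km.
Half the transfer-orbit period gives t = π√(a_t³/μ) = 1.672×10^5 s.
Converting: 1.672×10^5 s ÷ 3600 s/hour = 46.4 hours.

t = 46.4 hours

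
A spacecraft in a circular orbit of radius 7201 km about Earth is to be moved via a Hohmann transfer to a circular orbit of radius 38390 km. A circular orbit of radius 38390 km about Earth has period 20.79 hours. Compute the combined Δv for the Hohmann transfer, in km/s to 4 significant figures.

From Kepler's third law T² = 4π²r³/μ at r = 38390 km, T = 20.79 hours = 20.79 × 3600 s = 74844 s: μ = 4π²r³/T² = 3.98749×10^5 km³/s².
Transfer-ellipse semi-major axis a_t = (r₁ + r₂)/2 = (7201 + 38390)/2 = 22795.5 km.
Circular speed at r₁: v₁ = √(μ/r₁) = √(3.98749×10^5/7201) = 7.441 km/s.
Transfer-orbit speed at r₁ (v² = μ(2/r − 1/a)): v_p = √[μ(2/r₁ − 1/a_t)] = 9.657 km/s.
First burn Δv₁ = |v_p − v₁| = 2.216 km/s.
Circular speed at r₂: v₂ = √(μ/r₂) = 3.22286 km/s.
Transfer-orbit speed at r₂: v_a = √[μ(2/r₂ − 1/a_t)] = 1.81139 km/s.
Second burn Δv₂ = |v₂ − v_a| = 1.411 km/s.
Total Δv = Δv₁ + Δv₂ = 3.627 km/s.

Δv = 3.627 km/s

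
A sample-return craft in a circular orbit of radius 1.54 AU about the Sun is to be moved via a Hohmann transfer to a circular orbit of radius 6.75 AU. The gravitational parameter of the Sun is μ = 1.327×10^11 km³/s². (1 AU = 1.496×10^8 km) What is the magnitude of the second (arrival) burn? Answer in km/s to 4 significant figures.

In km: r₁ = 1.54 × 1.496×10^8 = 2.30384×10^8 km; r₂ = 6.75 × 1.496×10^8 = 1.0098×10^9 km.
Transfer-ellipse semi-major axis a_t = (r₁ + r₂)/2 = (2.30384×10^8 + 1.0098×10^9)/2 = 6.20092×10^8 km.
Circular speed at r = 1.0098×10^9 km: v_c = √(μ/r) = 11.4635 km/s.
Vis-viva on the transfer ellipse at r = 1.0098×10^9 km gives v_t = √[μ(2/r − 1/a_t)] = 6.98740 km/s.
Δv₂ = |v_t − v_c| = |6.98740 − 11.4635| = 4.476 km/s.

Δv₂ = 4.476 km/s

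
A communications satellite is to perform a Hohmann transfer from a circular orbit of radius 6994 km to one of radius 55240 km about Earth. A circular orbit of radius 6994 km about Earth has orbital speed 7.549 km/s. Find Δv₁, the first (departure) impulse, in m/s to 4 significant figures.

From the circular-orbit relation v² = μ/r at r = 6994 km: μ = v²r = (7.549)² × 6994 = 3.98570×10^5 km³/s².
The Hohmann ellipse has a_t = (r₁ + r₂)/2 = 31117 km.
On the circular orbit at r = 6994 km, v_c = √(μ/r) = 7.5490 km/s.
Vis-viva on the transfer ellipse at r = 6994 km gives v_t = √[μ(2/r − 1/a_t)] = 10.058 km/s.
Δv₁ = |v_t − v_c| = |10.058 − 7.5490| = 2.509 km/s.

Δv₁ = 2509 m/s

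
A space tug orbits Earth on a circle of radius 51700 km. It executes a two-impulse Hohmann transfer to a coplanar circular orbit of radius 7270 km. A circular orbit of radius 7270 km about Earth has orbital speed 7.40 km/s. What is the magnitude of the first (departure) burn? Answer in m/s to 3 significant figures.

From the circular-orbit relation v² = μ/r at r = 7270 km: μ = v²r = (7.40)² × 7270 = 3.98105×10^5 km³/s².
Semi-major axis of the transfer orbit: a_t = (51700 + 7270)/2 = 29485 km.
On the circular orbit at r = 51700 km, v_c = √(μ/r) = 2.775 km/s.
Vis-viva on the transfer ellipse at r = 51700 km gives v_t = √[μ(2/r − 1/a_t)] = 1.378 km/s.
Δv₁ = |v_t − v_c| = |1.378 − 2.775| = 1.397 km/s.

Δv₁ = 1400 m/s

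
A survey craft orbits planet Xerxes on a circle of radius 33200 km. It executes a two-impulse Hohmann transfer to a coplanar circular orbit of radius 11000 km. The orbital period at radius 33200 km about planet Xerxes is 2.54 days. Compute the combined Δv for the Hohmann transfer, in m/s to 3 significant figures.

From Kepler's third law T² = 4π²r³/μ at r = 33200 km, T = 2.54 days = 2.54 × 86400 s = 2.19456×10^5 s: μ = 4π²r³/T² = 29997.1 km³/s².
The Hohmann ellipse has a_t = (r₁ + r₂)/2 = 22100 km.
At r₁ the circular-orbit speed is v₁ = √(μ/r₁) = 0.9505 km/s.
Transfer-orbit speed at r₁ (v² = μ(2/r − 1/a)): v_a = √[μ(2/r₁ − 1/a_t)] = 0.6706 km/s.
First burn Δv₁ = |v_a − v₁| = 0.2799 km/s.
At r₂, v₂ = √(μ/r₂) = 1.65137 km/s.
Transfer-orbit speed at r₂: v_p = √[μ(2/r₂ − 1/a_t)] = 2.02403 km/s.
Second burn Δv₂ = |v₂ − v_p| = 0.3727 km/s.
Δv = Δv₁ + Δv₂ = 0.2799 + 0.3727 = 0.6526 km/s.

Δv = 653 m/s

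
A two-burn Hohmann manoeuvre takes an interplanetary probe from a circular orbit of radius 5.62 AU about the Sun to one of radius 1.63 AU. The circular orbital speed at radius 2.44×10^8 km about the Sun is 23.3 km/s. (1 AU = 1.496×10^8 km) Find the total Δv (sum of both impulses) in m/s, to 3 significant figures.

From the circular-orbit relation v² = μ/r at r = 2.44×10^8 km: μ = v²r = (23.3)² × 2.44×10^8 = 1.32465×10^11 km³/s².
In km: r₁ = 5.62 × 1.496×10^8 = 8.40752×10^8 km; r₂ = 1.63 × 1.496×10^8 = 2.43848×10^8 km.
Semi-major axis of the transfer orbit: a_t = (8.40752×10^8 + 2.43848×10^8)/2 = 5.423×10^8 km.
Circular speed at r₁: v₁ = √(μ/r₁) = √(1.32465×10^11/8.40752×10^8) = 12.552 km/s.
On the transfer ellipse at r₁, v² = μ(2/r − 1/a) gives v_a = √[μ(2/r₁ − 1/a_t)] = 8.4170 km/s.
First burn Δv₁ = |v_a − v₁| = 4.135 km/s.
At r₂, v₂ = √(μ/r₂) = 23.3073 km/s.
Transfer-orbit speed at r₂: v_p = √[μ(2/r₂ − 1/a_t)] = 29.0205 km/s.
Second burn Δv₂ = |v₂ − v_p| = 5.713 km/s.
Δv = Δv₁ + Δv₂ = 4.135 + 5.713 = 9.848 km/s.

Δv = 9850 m/s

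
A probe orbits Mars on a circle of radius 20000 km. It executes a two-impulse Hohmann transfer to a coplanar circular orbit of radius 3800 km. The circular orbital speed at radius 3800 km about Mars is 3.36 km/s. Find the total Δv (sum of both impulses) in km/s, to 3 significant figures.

Δv = 1.63 km/s

From the circular-orbit relation v² = μ/r at r = 3800 km: μ = v²r = (3.36)² × 3800 = 42900.5 km³/s².
The Hohmann ellipse has a_t = (r₁ + r₂)/2 = 11900 km.
At r₁ the circular-orbit speed is v₁ = √(μ/r₁) = 1.4646 km/s.
Transfer-orbit speed at r₁ (v² = μ(2/r − 1/a)): v_a = √[μ(2/r₁ − 1/a_t)] = 0.82763 km/s.
First burn Δv₁ = |v_a − v₁| = 0.6370 km/s.
Circular speed at r₂: v₂ = √(μ/r₂) = 3.3600 km/s.
Transfer-orbit speed at r₂: v_p = √[μ(2/r₂ − 1/a_t)] = 4.3559 km/s.
Second burn Δv₂ = |v₂ − v_p| = 0.9959 km/s.
Δv = Δv₁ + Δv₂ = 0.6370 + 0.9959 = 1.633 km/s.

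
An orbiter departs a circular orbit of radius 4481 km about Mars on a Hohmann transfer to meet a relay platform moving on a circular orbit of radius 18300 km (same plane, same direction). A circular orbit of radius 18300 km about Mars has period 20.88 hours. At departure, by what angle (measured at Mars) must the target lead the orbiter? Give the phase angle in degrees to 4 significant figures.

φ = 91.61°

From Kepler's third law T² = 4π²r³/μ at r = 18300 km, T = 20.88 hours = 20.88 × 3600 s = 75168 s: μ = 4π²r³/T² = 42820.0 km³/s².
Semi-major axis of the transfer orbit: a_t = (4481 + 18300)/2 = 11390.5 km.
Transfer time t = π√(a_t³/μ) = 18456 s.
Target angular speed ω₂ = √(μ/r₂³) = 8.3589×10^-5 rad/s.
Angle swept by the target during transfer: ω₂·t = 1.5427 rad = 88.39°.
The orbiter traverses 180° on the transfer ellipse, so the target must lead by 180° − 88.39° = 91.61°.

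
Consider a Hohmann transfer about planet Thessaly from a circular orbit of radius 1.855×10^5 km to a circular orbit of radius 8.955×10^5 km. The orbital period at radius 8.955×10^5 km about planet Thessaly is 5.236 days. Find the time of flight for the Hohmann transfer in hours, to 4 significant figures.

t = 29.46 hours

From Kepler's third law T² = 4π²r³/μ at r = 8.955×10^5 km, T = 5.236 days = 5.236 × 86400 s = 4.523904×10^5 s: μ = 4π²r³/T² = 1.38526×10^8 km³/s².
Transfer-ellipse semi-major axis a_t = (r₁ + r₂)/2 = (1.855×10^5 + 8.955×10^5)/2 = 5.405×10^5 km.
Transfer time t = π√(a_t³/μ) = π√((5.405×10^5)³ / 1.38526×10^8) = 1.0607×10^5 s.
Converting: 1.0607×10^5 s ÷ 3600 s/hour = 29.46 hours.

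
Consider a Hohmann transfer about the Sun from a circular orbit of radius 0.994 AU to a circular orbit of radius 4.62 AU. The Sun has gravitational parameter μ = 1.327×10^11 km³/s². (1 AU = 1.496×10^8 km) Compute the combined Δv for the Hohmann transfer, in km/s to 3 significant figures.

In km: r₁ = 0.994 × 1.496×10^8 = 1.487024×10^8 km; r₂ = 4.62 × 1.496×10^8 = 6.91152×10^8 km.
Semi-major axis of the transfer orbit: a_t = (1.487024×10^8 + 6.91152×10^8)/2 = 4.199272×10^8 km.
Circular speed at r₁: v₁ = √(μ/r₁) = √(1.327×10^11/1.487024×10^8) = 29.8728 km/s.
Transfer-orbit speed at r₁ (v² = μ(2/r − 1/a)): v_p = √[μ(2/r₁ − 1/a_t)] = 38.3245 km/s.
First burn Δv₁ = |v_p − v₁| = 8.452 km/s.
At r₂, v₂ = √(μ/r₂) = 13.8563 km/s.
Transfer-orbit speed at r₂: v_a = √[μ(2/r₂ − 1/a_t)] = 8.24557 km/s.
Second burn Δv₂ = |v₂ − v_a| = 5.611 km/s.
Δv = Δv₁ + Δv₂ = 8.452 + 5.611 = 14.06 km/s.

Δv = 14.1 km/s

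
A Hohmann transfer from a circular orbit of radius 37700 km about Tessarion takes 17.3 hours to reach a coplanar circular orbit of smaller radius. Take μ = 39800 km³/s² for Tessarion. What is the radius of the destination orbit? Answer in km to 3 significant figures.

r₂ = 12300 km

Transfer time t = 17.3 hours = 62280 s, and t = π√(a_t³/μ).
So a_t = (μ t²/π²)^(1/3) = (39800 × (62280)² / π²)^(1/3) = 25009 km.
Since a_t = (r₁ + r₂)/2, r₂ = 2a_t − r₁ = 2×25009 − 37700 = 12318 km.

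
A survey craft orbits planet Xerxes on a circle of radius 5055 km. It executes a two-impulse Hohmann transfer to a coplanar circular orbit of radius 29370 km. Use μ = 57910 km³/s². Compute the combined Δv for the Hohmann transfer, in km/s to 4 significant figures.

Transfer-ellipse semi-major axis a_t = (r₁ + r₂)/2 = (5055 + 29370)/2 = 17212.5 km.
At r₁ the circular-orbit speed is v₁ = √(μ/r₁) = 3.3847 km/s.
On the transfer ellipse at r₁, v² = μ(2/r − 1/a) gives v_p = √[μ(2/r₁ − 1/a_t)] = 4.4213 km/s.
First burn Δv₁ = |v_p − v₁| = 1.037 km/s.
At r₂, v₂ = √(μ/r₂) = 1.4042 km/s.
Transfer-orbit speed at r₂: v_a = √[μ(2/r₂ − 1/a_t)] = 0.76096 km/s.
Second burn Δv₂ = |v₂ − v_a| = 0.6432 km/s.
Δv = Δv₁ + Δv₂ = 1.037 + 0.6432 = 1.680 km/s.

Δv = 1.680 km/s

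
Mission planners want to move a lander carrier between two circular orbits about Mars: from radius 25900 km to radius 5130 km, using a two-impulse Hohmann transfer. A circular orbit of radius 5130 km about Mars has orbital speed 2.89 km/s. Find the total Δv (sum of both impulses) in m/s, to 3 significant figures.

From the circular-orbit relation v² = μ/r at r = 5130 km: μ = v²r = (2.89)² × 5130 = 42846.3 km³/s².
Semi-major axis of the transfer orbit: a_t = (25900 + 5130)/2 = 15515 km.
At r₁ the circular-orbit speed is v₁ = √(μ/r₁) = 1.2862 km/s.
On the transfer ellipse at r₁, v² = μ(2/r − 1/a) gives v_a = √[μ(2/r₁ − 1/a_t)] = 0.73959 km/s.
First burn Δv₁ = |v_a − v₁| = 0.5466 km/s.
At r₂, v₂ = √(μ/r₂) = 2.890 km/s.
Transfer-orbit speed at r₂: v_p = √[μ(2/r₂ − 1/a_t)] = 3.734 km/s.
Second burn Δv₂ = |v₂ − v_p| = 0.8440 km/s.
Total Δv = Δv₁ + Δv₂ = 1.391 km/s.

Δv = 1390 m/s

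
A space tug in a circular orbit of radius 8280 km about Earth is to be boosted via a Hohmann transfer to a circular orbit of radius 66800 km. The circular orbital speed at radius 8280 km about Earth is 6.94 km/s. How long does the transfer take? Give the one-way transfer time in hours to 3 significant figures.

t = 10.1 hours

From the circular-orbit relation v² = μ/r at r = 8280 km: μ = v²r = (6.94)² × 8280 = 3.98795×10^5 km³/s².
Semi-major axis of the transfer orbit: a_t = (8280 + 66800)/2 = 37540 km.
Half the transfer-orbit period gives t = π√(a_t³/μ) = 36184 s.
Converting: 36184 s ÷ 3600 s/hour = 10.1 hours.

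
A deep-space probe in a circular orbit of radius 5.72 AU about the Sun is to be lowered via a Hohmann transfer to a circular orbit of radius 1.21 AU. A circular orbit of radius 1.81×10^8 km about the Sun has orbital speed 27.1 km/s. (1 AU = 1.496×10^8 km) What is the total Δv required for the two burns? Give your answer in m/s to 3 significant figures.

Δv = 12800 m/s

From the circular-orbit relation v² = μ/r at r = 1.81×10^8 km: μ = v²r = (27.1)² × 1.81×10^8 = 1.32928×10^11 km³/s².
In km: r₁ = 5.72 × 1.496×10^8 = 8.55712×10^8 km; r₂ = 1.21 × 1.496×10^8 = 1.81016×10^8 km.
The Hohmann ellipse has a_t = (r₁ + r₂)/2 = 5.18364×10^8 km.
Circular speed at r₁: v₁ = √(μ/r₁) = √(1.32928×10^11/8.55712×10^8) = 12.4636 km/s.
Transfer-orbit speed at r₁ (vis-viva): v_a = √[μ(2/r₁ − 1/a_t)] = 7.36522 km/s.
First burn Δv₁ = |v_a − v₁| = 5.098 km/s.
At r₂, v₂ = √(μ/r₂) = 27.0988 km/s.
Transfer-orbit speed at r₂: v_p = √[μ(2/r₂ − 1/a_t)] = 34.8174 km/s.
Second burn Δv₂ = |v₂ − v_p| = 7.719 km/s.
Δv = Δv₁ + Δv₂ = 5.098 + 7.719 = 12.82 km/s.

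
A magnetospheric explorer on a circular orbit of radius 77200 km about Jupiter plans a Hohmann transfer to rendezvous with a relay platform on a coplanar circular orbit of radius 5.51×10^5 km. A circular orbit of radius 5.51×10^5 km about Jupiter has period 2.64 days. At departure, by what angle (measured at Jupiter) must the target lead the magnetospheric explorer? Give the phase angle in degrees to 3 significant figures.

φ = 103°

From Kepler's third law T² = 4π²r³/μ at r = 5.51×10^5 km, T = 2.64 days = 2.64 × 86400 s = 2.28096×10^5 s: μ = 4π²r³/T² = 1.26934×10^8 km³/s².
Transfer-ellipse semi-major axis a_t = (r₁ + r₂)/2 = (77200 + 5.510×10^5)/2 = 3.141×10^5 km.
The half-period of the transfer ellipse is t = π√(a_t³/μ) = 49086.5 s.
Target angular speed ω₂ = √(μ/r₂³) = 2.75462×10^-5 rad/s.
Angle swept by the target during transfer: ω₂·t = 1.3521 rad = 77.47°.
The magnetospheric explorer traverses 180° on the transfer ellipse, so the target must lead by 180° − 77.47° = 103°.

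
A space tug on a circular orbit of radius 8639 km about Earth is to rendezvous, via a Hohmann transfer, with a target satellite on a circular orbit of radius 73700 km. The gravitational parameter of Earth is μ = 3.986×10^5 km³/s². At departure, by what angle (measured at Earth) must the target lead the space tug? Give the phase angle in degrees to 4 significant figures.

φ = 104.8°

The Hohmann ellipse has a_t = (r₁ + r₂)/2 = 41169.5 km.
The half-period of the transfer ellipse is t = π√(a_t³/μ) = 41566.6 s.
The target's mean motion on its circular orbit is ω₂ = √(μ/r₂³) = 3.15549×10^-5 rad/s.
Angle swept by the target during transfer: ω₂·t = 1.31163 rad = 75.151°.
Arrival is 180° from departure on the ellipse, so φ = 180° − 75.151° = 104.8°.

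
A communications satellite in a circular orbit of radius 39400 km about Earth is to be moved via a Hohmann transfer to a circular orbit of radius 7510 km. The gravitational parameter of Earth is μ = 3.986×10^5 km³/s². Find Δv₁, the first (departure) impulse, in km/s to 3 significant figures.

The Hohmann ellipse has a_t = (r₁ + r₂)/2 = 23455 km.
Circular speed at r = 39400 km: v_c = √(μ/r) = 3.181 km/s.
Transfer-orbit speed at the same r (vis-viva, a = a_t): v_t = √[μ(2/r − 1/a_t)] = 1.800 km/s.
Δv₁ = |v_t − v_c| = |1.800 − 3.181| = 1.381 km/s.

Δv₁ = 1.38 km/s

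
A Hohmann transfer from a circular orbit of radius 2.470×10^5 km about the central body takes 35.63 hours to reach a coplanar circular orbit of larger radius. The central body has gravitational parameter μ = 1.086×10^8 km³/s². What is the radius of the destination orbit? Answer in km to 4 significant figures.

Transfer time t = 35.63 hours = 1.28268×10^5 s, and t = π√(a_t³/μ).
So a_t = (μ t²/π²)^(1/3) = (1.086×10^8 × (1.28268×10^5)² / π²)^(1/3) = 5.6570×10^5 km.
Since a_t = (r₁ + r₂)/2, r₂ = 2a_t − r₁ = 2×5.6570×10^5 − 2.470×10^5 = 8.844×10^5 km.

r₂ = 8.844×10^5 km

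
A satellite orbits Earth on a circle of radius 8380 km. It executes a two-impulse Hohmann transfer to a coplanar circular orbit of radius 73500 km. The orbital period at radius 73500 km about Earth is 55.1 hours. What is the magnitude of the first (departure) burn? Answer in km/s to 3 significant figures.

Δv₁ = 2.34 km/s

From Kepler's third law T² = 4π²r³/μ at r = 73500 km, T = 55.1 hours = 55.1 × 3600 s = 1.9836×10^5 s: μ = 4π²r³/T² = 3.98395×10^5 km³/s².
The Hohmann ellipse has a_t = (r₁ + r₂)/2 = 40940 km.
On the circular orbit at r = 8380 km, v_c = √(μ/r) = 6.895 km/s.
Transfer-orbit speed at the same r (vis-viva, a = a_t): v_t = √[μ(2/r − 1/a_t)] = 9.239 km/s.
Δv₁ = |v_t − v_c| = |9.239 − 6.895| = 2.344 km/s.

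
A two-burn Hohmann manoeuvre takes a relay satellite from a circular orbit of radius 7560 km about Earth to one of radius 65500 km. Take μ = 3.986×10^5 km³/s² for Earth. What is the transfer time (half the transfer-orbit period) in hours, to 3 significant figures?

Semi-major axis of the transfer orbit: a_t = (7560 + 65500)/2 = 36530 km.
By Kepler's third law the transfer-orbit period is T = 2π√(a_t³/μ), so t = T/2 = 34740 s.
Converting: 34740 s ÷ 3600 s/hour = 9.65 hours.

t = 9.65 hours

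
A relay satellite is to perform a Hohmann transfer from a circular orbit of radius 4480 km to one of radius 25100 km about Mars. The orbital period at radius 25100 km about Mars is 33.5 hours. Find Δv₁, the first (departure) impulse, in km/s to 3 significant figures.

Δv₁ = 0.937 km/s

From Kepler's third law T² = 4π²r³/μ at r = 25100 km, T = 33.5 hours = 33.5 × 3600 s = 1.206×10^5 s: μ = 4π²r³/T² = 42922.6 km³/s².
Transfer-ellipse semi-major axis a_t = (r₁ + r₂)/2 = (4480 + 25100)/2 = 14790 km.
Circular speed at r = 4480 km: v_c = √(μ/r) = 3.095 km/s.
Vis-viva on the transfer ellipse at r = 4480 km gives v_t = √[μ(2/r − 1/a_t)] = 4.032 km/s.
Δv₁ = |v_t − v_c| = |4.032 − 3.095| = 0.9370 km/s.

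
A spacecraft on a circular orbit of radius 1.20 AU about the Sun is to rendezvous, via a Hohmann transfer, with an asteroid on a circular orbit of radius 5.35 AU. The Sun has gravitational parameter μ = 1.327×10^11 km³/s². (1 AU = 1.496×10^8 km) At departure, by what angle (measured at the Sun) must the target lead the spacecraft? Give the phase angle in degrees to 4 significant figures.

In km: r₁ = 1.20 × 1.496×10^8 = 1.7952×10^8 km; r₂ = 5.35 × 1.496×10^8 = 8.0036×10^8 km.
Transfer-ellipse semi-major axis a_t = (r₁ + r₂)/2 = (1.7952×10^8 + 8.0036×10^8)/2 = 4.8994×10^8 km.
The half-period of the transfer ellipse is t = π√(a_t³/μ) = 9.35252×10^7 s.
Target angular speed ω₂ = √(μ/r₂³) = 1.60882×10^-8 rad/s.
Angle swept by the target during transfer: ω₂·t = 1.5047 rad = 86.21°.
Arrival is 180° from departure on the ellipse, so φ = 180° − 86.21° = 93.79°.

φ = 93.79°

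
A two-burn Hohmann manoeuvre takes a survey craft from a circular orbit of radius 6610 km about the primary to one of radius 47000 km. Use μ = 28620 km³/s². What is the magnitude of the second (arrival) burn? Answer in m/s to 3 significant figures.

Semi-major axis of the transfer orbit: a_t = (6610 + 47000)/2 = 26805 km.
On the circular orbit at r = 47000 km, v_c = √(μ/r) = 0.7803 km/s.
Vis-viva on the transfer ellipse at r = 47000 km gives v_t = √[μ(2/r − 1/a_t)] = 0.3875 km/s.
Δv₂ = |v_t − v_c| = |0.3875 − 0.7803| = 0.3928 km/s.

Δv₂ = 393 m/s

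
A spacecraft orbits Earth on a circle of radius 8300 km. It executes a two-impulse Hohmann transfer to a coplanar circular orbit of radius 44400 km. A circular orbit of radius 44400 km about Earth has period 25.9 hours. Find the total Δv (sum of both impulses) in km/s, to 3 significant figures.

Δv = 3.38 km/s

From Kepler's third law T² = 4π²r³/μ at r = 44400 km, T = 25.9 hours = 25.9 × 3600 s = 93240 s: μ = 4π²r³/T² = 3.97470×10^5 km³/s².
The Hohmann ellipse has a_t = (r₁ + r₂)/2 = 26350 km.
Circular speed at r₁: v₁ = √(μ/r₁) = √(3.97470×10^5/8300) = 6.920 km/s.
On the transfer ellipse at r₁, vis-viva equation gives v_p = √[μ(2/r₁ − 1/a_t)] = 8.983 km/s.
First burn Δv₁ = |v_p − v₁| = 2.063 km/s.
At r₂, v₂ = √(μ/r₂) = 2.992 km/s.
Transfer-orbit speed at r₂: v_a = √[μ(2/r₂ − 1/a_t)] = 1.679 km/s.
Second burn Δv₂ = |v₂ − v_a| = 1.313 km/s.
Total Δv = Δv₁ + Δv₂ = 3.376 km/s.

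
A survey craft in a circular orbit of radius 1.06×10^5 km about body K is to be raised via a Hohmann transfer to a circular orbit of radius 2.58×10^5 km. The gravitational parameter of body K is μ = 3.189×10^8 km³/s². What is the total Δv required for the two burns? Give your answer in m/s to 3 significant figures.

The Hohmann ellipse has a_t = (r₁ + r₂)/2 = 1.820×10^5 km.
Circular speed at r₁: v₁ = √(μ/r₁) = √(3.189×10^8/1.060×10^5) = 54.8497 km/s.
On the transfer ellipse at r₁, v² = μ(2/r − 1/a) gives v_p = √[μ(2/r₁ − 1/a_t)] = 65.3053 km/s.
First burn Δv₁ = |v_p − v₁| = 10.456 km/s.
At r₂, v₂ = √(μ/r₂) = 35.1575 km/s.
Transfer-orbit speed at r₂: v_a = √[μ(2/r₂ − 1/a_t)] = 26.8309 km/s.
Second burn Δv₂ = |v₂ − v_a| = 8.3266 km/s.
Total Δv = Δv₁ + Δv₂ = 18.78 km/s.

Δv = 18800 m/s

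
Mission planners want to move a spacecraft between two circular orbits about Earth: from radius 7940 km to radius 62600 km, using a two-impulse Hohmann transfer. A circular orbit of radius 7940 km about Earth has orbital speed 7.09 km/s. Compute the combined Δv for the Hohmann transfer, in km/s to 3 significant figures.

From the circular-orbit relation v² = μ/r at r = 7940 km: μ = v²r = (7.09)² × 7940 = 3.99129×10^5 km³/s².
Semi-major axis of the transfer orbit: a_t = (7940 + 62600)/2 = 35270 km.
At r₁ the circular-orbit speed is v₁ = √(μ/r₁) = 7.090 km/s.
Transfer-orbit speed at r₁ (v² = μ(2/r − 1/a)): v_p = √[μ(2/r₁ − 1/a_t)] = 9.446 km/s.
First burn Δv₁ = |v_p − v₁| = 2.356 km/s.
Circular speed at r₂: v₂ = √(μ/r₂) = 2.525 km/s.
Transfer-orbit speed at r₂: v_a = √[μ(2/r₂ − 1/a_t)] = 1.198 km/s.
Second burn Δv₂ = |v₂ − v_a| = 1.327 km/s.
Total Δv = Δv₁ + Δv₂ = 3.683 km/s.

Δv = 3.68 km/s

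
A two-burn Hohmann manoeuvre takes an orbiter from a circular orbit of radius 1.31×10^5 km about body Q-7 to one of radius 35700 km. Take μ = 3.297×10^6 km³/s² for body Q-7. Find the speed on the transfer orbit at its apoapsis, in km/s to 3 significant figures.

Transfer-ellipse semi-major axis a_t = (r₁ + r₂)/2 = (1.310×10^5 + 35700)/2 = 83350 km.
The apoapsis of the transfer ellipse is at r = 1.310×10^5 km.
Vis-viva: v = √[μ(2/r − 1/a_t)] = √[3.297×10^6 × (2/1.310×10^5 − 1/83350)] = 3.283 km/s.

v = 3.28 km/s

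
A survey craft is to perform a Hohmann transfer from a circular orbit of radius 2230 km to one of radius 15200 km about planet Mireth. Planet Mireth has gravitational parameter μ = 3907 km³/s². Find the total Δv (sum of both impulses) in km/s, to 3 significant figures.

The Hohmann ellipse has a_t = (r₁ + r₂)/2 = 8715 km.
Circular speed at r₁: v₁ = √(μ/r₁) = √(3907/2230) = 1.323638 km/s.
On the transfer ellipse at r₁, vis-viva equation gives v_p = √[μ(2/r₁ − 1/a_t)] = 1.748064 km/s.
First burn Δv₁ = |v_p − v₁| = 0.42443 km/s.
At r₂, v₂ = √(μ/r₂) = 0.50699 km/s.
Transfer-orbit speed at r₂: v_a = √[μ(2/r₂ − 1/a_t)] = 0.25646 km/s.
Second burn Δv₂ = |v₂ − v_a| = 0.25053 km/s.
Total Δv = Δv₁ + Δv₂ = 0.6750 km/s.

Δv = 0.675 km/s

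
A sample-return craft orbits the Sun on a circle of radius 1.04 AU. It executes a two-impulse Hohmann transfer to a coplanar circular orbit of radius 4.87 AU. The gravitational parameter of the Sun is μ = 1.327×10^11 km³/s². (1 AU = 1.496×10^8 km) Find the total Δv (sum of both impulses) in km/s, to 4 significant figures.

In km: r₁ = 1.04 × 1.496×10^8 = 1.55584×10^8 km; r₂ = 4.87 × 1.496×10^8 = 7.28552×10^8 km.
Semi-major axis of the transfer orbit: a_t = (1.55584×10^8 + 7.28552×10^8)/2 = 4.42068×10^8 km.
At r₁ the circular-orbit speed is v₁ = √(μ/r₁) = 29.205 km/s.
On the transfer ellipse at r₁, v² = μ(2/r − 1/a) gives v_p = √[μ(2/r₁ − 1/a_t)] = 37.492 km/s.
First burn Δv₁ = |v_p − v₁| = 8.287 km/s.
Circular speed at r₂: v₂ = √(μ/r₂) = 13.4960 km/s.
Transfer-orbit speed at r₂: v_a = √[μ(2/r₂ − 1/a_t)] = 8.00651 km/s.
Second burn Δv₂ = |v₂ − v_a| = 5.489 km/s.
Δv = Δv₁ + Δv₂ = 8.287 + 5.489 = 13.78 km/s.

Δv = 13.78 km/s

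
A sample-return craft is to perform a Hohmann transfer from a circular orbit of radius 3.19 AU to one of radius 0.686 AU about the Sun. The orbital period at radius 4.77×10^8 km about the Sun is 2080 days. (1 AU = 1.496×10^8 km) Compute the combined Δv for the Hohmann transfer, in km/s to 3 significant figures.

Δv = 16.9 km/s

From Kepler's third law T² = 4π²r³/μ at r = 4.77×10^8 km, T = 2080 days = 2080 × 86400 s = 1.79712×10^8 s: μ = 4π²r³/T² = 1.32666×10^11 km³/s².
In km: r₁ = 3.19 × 1.496×10^8 = 4.77224×10^8 km; r₂ = 0.686 × 1.496×10^8 = 1.026256×10^8 km.
Transfer-ellipse semi-major axis a_t = (r₁ + r₂)/2 = (4.77224×10^8 + 1.026256×10^8)/2 = 2.899248×10^8 km.
Circular speed at r₁: v₁ = √(μ/r₁) = √(1.32666×10^11/4.77224×10^8) = 16.6732 km/s.
On the transfer ellipse at r₁, vis-viva gives v_a = √[μ(2/r₁ − 1/a_t)] = 9.91983 km/s.
First burn Δv₁ = |v_a − v₁| = 6.7534 km/s.
Circular speed at r₂: v₂ = √(μ/r₂) = 35.9544 km/s.
Transfer-orbit speed at r₂: v_p = √[μ(2/r₂ − 1/a_t)] = 46.1287 km/s.
Second burn Δv₂ = |v₂ − v_p| = 10.174 km/s.
Total Δv = Δv₁ + Δv₂ = 16.93 km/s.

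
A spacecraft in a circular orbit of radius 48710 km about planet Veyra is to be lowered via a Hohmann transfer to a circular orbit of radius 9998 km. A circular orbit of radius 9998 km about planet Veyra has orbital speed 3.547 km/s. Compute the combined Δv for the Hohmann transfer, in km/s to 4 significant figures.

Δv = 1.691 km/s

From the circular-orbit relation v² = μ/r at r = 9998 km: μ = v²r = (3.547)² × 9998 = 1.25787×10^5 km³/s².
Semi-major axis of the transfer orbit: a_t = (48710 + 9998)/2 = 29354 km.
Circular speed at r₁: v₁ = √(μ/r₁) = √(1.25787×10^5/48710) = 1.60697 km/s.
Transfer-orbit speed at r₁ (v² = μ(2/r − 1/a)): v_a = √[μ(2/r₁ − 1/a_t)] = 0.937846 km/s.
First burn Δv₁ = |v_a − v₁| = 0.6691 km/s.
Circular speed at r₂: v₂ = √(μ/r₂) = 3.547 km/s.
Transfer-orbit speed at r₂: v_p = √[μ(2/r₂ − 1/a_t)] = 4.569 km/s.
Second burn Δv₂ = |v₂ − v_p| = 1.022 km/s.
Δv = Δv₁ + Δv₂ = 0.6691 + 1.022 = 1.691 km/s.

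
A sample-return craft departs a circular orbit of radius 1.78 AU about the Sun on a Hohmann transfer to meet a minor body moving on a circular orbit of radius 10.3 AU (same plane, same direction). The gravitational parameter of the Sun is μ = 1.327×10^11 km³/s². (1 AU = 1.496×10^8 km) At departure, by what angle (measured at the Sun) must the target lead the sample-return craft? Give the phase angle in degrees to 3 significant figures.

φ = 99.2°

In km: r₁ = 1.78 × 1.496×10^8 = 2.66288×10^8 km; r₂ = 10.3 × 1.496×10^8 = 1.54088×10^9 km.
Semi-major axis of the transfer orbit: a_t = (2.66288×10^8 + 1.54088×10^9)/2 = 9.03584×10^8 km.
Transfer time t = π√(a_t³/μ) = 2.3424×10^8 s.
The target's mean motion on its circular orbit is ω₂ = √(μ/r₂³) = 6.0226×10^-9 rad/s.
Angle swept by the target during transfer: ω₂·t = 1.4107 rad = 80.83°.
Arrival is 180° from departure on the ellipse, so φ = 180° − 80.83° = 99.2°.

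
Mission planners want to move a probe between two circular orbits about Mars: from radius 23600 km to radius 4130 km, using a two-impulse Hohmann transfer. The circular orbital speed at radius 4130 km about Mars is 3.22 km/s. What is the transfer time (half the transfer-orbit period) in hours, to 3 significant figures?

t = 6.88 hours

From the circular-orbit relation v² = μ/r at r = 4130 km: μ = v²r = (3.22)² × 4130 = 42821.5 km³/s².
Semi-major axis of the transfer orbit: a_t = (23600 + 4130)/2 = 13865 km.
By Kepler's third law the transfer-orbit period is T = 2π√(a_t³/μ), so t = T/2 = 24785.6 s.
Converting: 24785.6 s ÷ 3600 s/hour = 6.88 hours.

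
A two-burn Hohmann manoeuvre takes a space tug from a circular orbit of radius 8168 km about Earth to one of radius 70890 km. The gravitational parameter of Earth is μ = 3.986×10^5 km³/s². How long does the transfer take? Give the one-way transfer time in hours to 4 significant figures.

Semi-major axis of the transfer orbit: a_t = (8168 + 70890)/2 = 39529 km.
Half the transfer-orbit period gives t = π√(a_t³/μ) = 39110 s.
Converting: 39110 s ÷ 3600 s/hour = 10.86 hours.

t = 10.86 hours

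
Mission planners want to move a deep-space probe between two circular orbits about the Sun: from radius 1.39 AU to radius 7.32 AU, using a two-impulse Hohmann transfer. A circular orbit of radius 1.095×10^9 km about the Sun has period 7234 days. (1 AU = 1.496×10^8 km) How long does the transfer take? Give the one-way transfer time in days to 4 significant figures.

From Kepler's third law T² = 4π²r³/μ at r = 1.095×10^9 km, T = 7234 days = 7234 × 86400 s = 6.250176×10^8 s: μ = 4π²r³/T² = 1.32684×10^11 km³/s².
In km: r₁ = 1.39 × 1.496×10^8 = 2.07944×10^8 km; r₂ = 7.32 × 1.496×10^8 = 1.095072×10^9 km.
Transfer-ellipse semi-major axis a_t = (r₁ + r₂)/2 = (2.07944×10^8 + 1.095072×10^9)/2 = 6.51508×10^8 km.
Half the transfer-orbit period gives t = π√(a_t³/μ) = 1.434×10^8 s.
Converting: 1.434×10^8 s ÷ 86400 s/day = 1660 days.

t = 1660 days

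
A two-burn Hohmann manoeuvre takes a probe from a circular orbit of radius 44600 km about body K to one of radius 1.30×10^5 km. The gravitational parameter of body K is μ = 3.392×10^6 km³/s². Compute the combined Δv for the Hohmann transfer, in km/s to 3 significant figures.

Δv = 3.38 km/s

Semi-major axis of the transfer orbit: a_t = (44600 + 1.300×10^5)/2 = 87300 km.
Circular speed at r₁: v₁ = √(μ/r₁) = √(3.392×10^6/44600) = 8.7209 km/s.
Transfer-orbit speed at r₁ (vis-viva): v_p = √[μ(2/r₁ − 1/a_t)] = 10.642 km/s.
First burn Δv₁ = |v_p − v₁| = 1.921 km/s.
At r₂, v₂ = √(μ/r₂) = 5.108 km/s.
Transfer-orbit speed at r₂: v_a = √[μ(2/r₂ − 1/a_t)] = 3.651 km/s.
Second burn Δv₂ = |v₂ − v_a| = 1.457 km/s.
Total Δv = Δv₁ + Δv₂ = 3.378 km/s.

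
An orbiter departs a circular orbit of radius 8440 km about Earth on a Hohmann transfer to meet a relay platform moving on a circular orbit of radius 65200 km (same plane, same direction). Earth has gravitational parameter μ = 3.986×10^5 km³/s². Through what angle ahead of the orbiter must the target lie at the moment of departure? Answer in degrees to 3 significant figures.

Semi-major axis of the transfer orbit: a_t = (8440 + 65200)/2 = 36820 km.
Transfer time t = π√(a_t³/μ) = 35156.6 s.
Target angular speed ω₂ = √(μ/r₂³) = 3.79225×10^-5 rad/s.
Angle swept by the target during transfer: ω₂·t = 1.3332 rad = 76.39°.
The orbiter traverses 180° on the transfer ellipse, so the target must lead by 180° − 76.39° = 104°.

φ = 104°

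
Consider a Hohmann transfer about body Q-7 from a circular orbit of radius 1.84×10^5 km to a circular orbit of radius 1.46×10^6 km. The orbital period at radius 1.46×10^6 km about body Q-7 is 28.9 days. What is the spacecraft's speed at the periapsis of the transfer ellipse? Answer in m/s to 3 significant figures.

From Kepler's third law T² = 4π²r³/μ at r = 1.46×10^6 km, T = 28.9 days = 28.9 × 86400 s = 2.49696×10^6 s: μ = 4π²r³/T² = 1.97058×10^7 km³/s².
Transfer-ellipse semi-major axis a_t = (r₁ + r₂)/2 = (1.840×10^5 + 1.460×10^6)/2 = 8.220×10^5 km.
At periapsis, r = 1.840×10^5 km.
From the vis-viva equation, v = √[μ(2/r − 1/a_t)] = 13.79 km/s.

v = 13800 m/s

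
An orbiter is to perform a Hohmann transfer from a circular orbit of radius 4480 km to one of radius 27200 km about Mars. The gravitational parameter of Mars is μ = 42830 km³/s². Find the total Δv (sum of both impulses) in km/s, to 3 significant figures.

Transfer-ellipse semi-major axis a_t = (r₁ + r₂)/2 = (4480 + 27200)/2 = 15840 km.
Circular speed at r₁: v₁ = √(μ/r₁) = √(42830/4480) = 3.09197 km/s.
On the transfer ellipse at r₁, vis-viva gives v_p = √[μ(2/r₁ − 1/a_t)] = 4.05174 km/s.
First burn Δv₁ = |v_p − v₁| = 0.9598 km/s.
At r₂, v₂ = √(μ/r₂) = 1.25484 km/s.
Transfer-orbit speed at r₂: v_a = √[μ(2/r₂ − 1/a_t)] = 0.667346 km/s.
Second burn Δv₂ = |v₂ − v_a| = 0.5875 km/s.
Δv = Δv₁ + Δv₂ = 0.9598 + 0.5875 = 1.547 km/s.

Δv = 1.55 km/s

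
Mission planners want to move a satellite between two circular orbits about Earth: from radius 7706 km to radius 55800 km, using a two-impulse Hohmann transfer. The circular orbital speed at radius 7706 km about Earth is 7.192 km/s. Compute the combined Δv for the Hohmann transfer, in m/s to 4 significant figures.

From the circular-orbit relation v² = μ/r at r = 7706 km: μ = v²r = (7.192)² × 7706 = 3.98592×10^5 km³/s².
Transfer-ellipse semi-major axis a_t = (r₁ + r₂)/2 = (7706 + 55800)/2 = 31753 km.
Circular speed at r₁: v₁ = √(μ/r₁) = √(3.98592×10^5/7706) = 7.192 km/s.
On the transfer ellipse at r₁, vis-viva gives v_p = √[μ(2/r₁ − 1/a_t)] = 9.534 km/s.
First burn Δv₁ = |v_p − v₁| = 2.342 km/s.
Circular speed at r₂: v₂ = √(μ/r₂) = 2.673 km/s.
Transfer-orbit speed at r₂: v_a = √[μ(2/r₂ − 1/a_t)] = 1.317 km/s.
Second burn Δv₂ = |v₂ − v_a| = 1.356 km/s.
Total Δv = Δv₁ + Δv₂ = 3.698 km/s.

Δv = 3698 m/s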